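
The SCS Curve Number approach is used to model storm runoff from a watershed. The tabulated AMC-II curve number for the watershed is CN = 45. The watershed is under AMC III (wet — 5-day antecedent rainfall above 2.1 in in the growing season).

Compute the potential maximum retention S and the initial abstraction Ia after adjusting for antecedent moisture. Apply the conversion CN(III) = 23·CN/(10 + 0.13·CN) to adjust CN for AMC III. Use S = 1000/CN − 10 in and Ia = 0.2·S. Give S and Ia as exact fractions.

S = 1100/207 in ≈ 5.314 in; Ia = 220/207 in ≈ 1.063 in

Adjust CN=45 to AMC III: 23·45/(10 + 0.13·45) → 1035 ÷ (317/20) = 20700/317 ≈ 65.300
Retention S: 1000/CN − 10 with CN=65.300 → S = 1100/207 ≈ 5.314 in
Ia = 0.2S: 0.2·5.314 = 1.063 in (exactly 220/207)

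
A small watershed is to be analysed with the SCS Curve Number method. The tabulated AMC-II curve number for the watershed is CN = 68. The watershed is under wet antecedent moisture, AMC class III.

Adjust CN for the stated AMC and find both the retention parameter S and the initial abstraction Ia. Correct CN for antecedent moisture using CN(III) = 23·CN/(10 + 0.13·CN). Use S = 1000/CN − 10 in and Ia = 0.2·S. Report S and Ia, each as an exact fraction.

S = 800/391 in ≈ 2.046 in; Ia = 160/391 in ≈ 0.409 in

CN(III) from CN(II)=68: (23·68)/(10 + 0.13·68) = 39100/471 ≈ 83.015
Max retention: S = 1000/(39100/471) − 10 = 800/391 in (≈ 2.046 in)
Ia = 0.2·(800/391) = 160/391 in ≈ 0.409 in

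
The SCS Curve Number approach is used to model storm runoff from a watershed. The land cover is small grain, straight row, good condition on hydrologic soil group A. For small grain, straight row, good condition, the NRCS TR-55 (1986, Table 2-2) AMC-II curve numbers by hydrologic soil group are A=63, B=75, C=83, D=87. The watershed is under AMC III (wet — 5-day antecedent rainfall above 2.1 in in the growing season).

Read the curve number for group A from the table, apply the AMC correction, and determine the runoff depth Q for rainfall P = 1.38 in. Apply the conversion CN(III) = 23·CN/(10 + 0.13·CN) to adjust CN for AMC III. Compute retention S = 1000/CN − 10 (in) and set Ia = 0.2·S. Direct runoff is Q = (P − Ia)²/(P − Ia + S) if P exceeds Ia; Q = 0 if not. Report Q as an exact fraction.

NRCS table: small grain, straight row, good condition, soil group A → CN(II) = 63
Wet (AMC III): CN(III) = 23·63/(10 + 0.13·63) = 1449/(1819/100) = 144900/1819 ≈ 79.659
S = 1000/(144900/1819) − 10 = 3700/1449 in ≈ 2.553 in
Initial abstraction Ia = S/5 = (3700/1449)/5 = 740/1449 ≈ 0.511 in
Excess rainfall: 1.380 − 0.511 = 0.869 in; P > Ia so Q > 0
Runoff Q = (P−Ia)²/(P−Ia+S) = (0.869)²/(0.869+2.553) = 3966606361/17966223450 ≈ 0.221 in

Q = 3966606361/17966223450 in ≈ 0.221 in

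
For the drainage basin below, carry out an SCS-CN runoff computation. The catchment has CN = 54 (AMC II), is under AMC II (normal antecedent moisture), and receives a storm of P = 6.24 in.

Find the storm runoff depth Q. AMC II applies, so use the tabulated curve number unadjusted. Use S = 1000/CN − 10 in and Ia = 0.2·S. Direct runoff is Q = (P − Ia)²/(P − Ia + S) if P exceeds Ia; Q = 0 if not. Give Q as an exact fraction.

Q = 2343961/1487025 in ≈ 1.576 in

Average conditions: CN = 54 (no AMC adjustment).
Max retention: S = 1000/54 − 10 = 230/27 in (≈ 8.519 in)
Initial abstraction Ia = S/5 = (230/27)/5 = 46/27 ≈ 1.704 in
Excess rainfall: 6.240 − 1.704 = 4.536 in; P > Ia so Q > 0
Q = (3062/675)²/((3062/675) + 230/27) = (9375844/455625)/(8812/675) = 2343961/1487025 in ≈ 1.576 in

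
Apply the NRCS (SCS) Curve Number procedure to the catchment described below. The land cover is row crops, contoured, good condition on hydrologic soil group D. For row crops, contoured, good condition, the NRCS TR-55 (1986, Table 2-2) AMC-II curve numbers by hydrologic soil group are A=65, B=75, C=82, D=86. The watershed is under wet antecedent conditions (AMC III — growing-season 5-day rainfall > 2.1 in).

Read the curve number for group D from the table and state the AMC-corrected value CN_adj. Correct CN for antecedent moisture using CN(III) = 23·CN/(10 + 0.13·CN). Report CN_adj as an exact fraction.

CN_adj = 98900/1059 ≈ 93.390

NRCS table: row crops, contoured, good condition, soil group D → CN(II) = 86
Wet (AMC III): CN(III) = 23·86/(10 + 0.13·86) = 1978/(1059/50) = 98900/1059 ≈ 93.390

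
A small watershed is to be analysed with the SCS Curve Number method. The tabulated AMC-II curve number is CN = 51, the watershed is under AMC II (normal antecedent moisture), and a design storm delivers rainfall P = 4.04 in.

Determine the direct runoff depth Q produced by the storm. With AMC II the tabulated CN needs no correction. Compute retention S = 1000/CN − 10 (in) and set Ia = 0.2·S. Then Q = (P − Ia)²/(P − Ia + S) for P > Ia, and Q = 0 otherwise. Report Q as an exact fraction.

Q = 7295401/19062525 in ≈ 0.383 in

AMC II — tabulated CN = 51 applies directly.
S = 1000/51 − 10 = 490/51 in ≈ 9.608 in
Initial abstraction Ia = S/5 = (490/51)/5 = 98/51 ≈ 1.922 in
Excess rainfall: 4.040 − 1.922 = 2.118 in; P > Ia so Q > 0
Q: (2701/1275)² ÷ (14951/1275) = 7295401/19062525 in (≈ 0.383 in)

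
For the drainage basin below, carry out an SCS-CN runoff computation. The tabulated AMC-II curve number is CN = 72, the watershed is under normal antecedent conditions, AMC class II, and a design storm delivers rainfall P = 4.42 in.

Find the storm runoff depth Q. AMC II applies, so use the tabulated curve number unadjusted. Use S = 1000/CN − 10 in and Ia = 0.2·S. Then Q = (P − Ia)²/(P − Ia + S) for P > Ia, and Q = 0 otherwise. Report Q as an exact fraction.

CN(II) = 72; AMC II needs no correction.
Retention S: 1000/CN − 10 with CN=72.000 → S = 35/9 ≈ 3.889 in
Initial abstraction Ia = S/5 = (35/9)/5 = 7/9 ≈ 0.778 in
Excess rainfall: 4.420 − 0.778 = 3.642 in; P > Ia so Q > 0
Runoff Q = (P−Ia)²/(P−Ia+S) = (3.642)²/(3.642+3.889) = 2686321/1525050 ≈ 1.761 in

Q = 2686321/1525050 in ≈ 1.761 in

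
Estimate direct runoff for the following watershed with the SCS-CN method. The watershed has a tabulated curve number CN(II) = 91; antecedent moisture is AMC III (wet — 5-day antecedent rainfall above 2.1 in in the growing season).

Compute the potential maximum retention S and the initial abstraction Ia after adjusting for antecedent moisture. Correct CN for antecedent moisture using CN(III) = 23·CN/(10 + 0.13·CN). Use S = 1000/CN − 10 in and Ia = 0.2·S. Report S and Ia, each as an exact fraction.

Wet (AMC III): CN(III) = 23·91/(10 + 0.13·91) = 2093/(2183/100) = 209300/2183 ≈ 95.877
Retention S: 1000/CN − 10 with CN=95.877 → S = 900/2093 ≈ 0.430 in
Ia = 0.2·(900/2093) = 180/2093 in ≈ 0.086 in

S = 900/2093 in ≈ 0.430 in; Ia = 180/2093 in ≈ 0.086 in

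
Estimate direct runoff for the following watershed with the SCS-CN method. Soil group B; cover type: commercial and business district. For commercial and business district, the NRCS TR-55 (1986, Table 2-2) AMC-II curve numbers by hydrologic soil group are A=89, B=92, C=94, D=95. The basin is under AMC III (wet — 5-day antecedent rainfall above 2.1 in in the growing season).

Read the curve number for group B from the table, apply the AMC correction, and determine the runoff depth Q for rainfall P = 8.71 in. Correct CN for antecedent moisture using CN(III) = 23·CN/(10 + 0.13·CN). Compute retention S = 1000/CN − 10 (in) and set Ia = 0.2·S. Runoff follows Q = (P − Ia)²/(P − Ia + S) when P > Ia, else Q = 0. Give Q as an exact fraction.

NRCS table: commercial and business district, soil group B → CN(II) = 92
Wet (AMC III): CN(III) = 23·92/(10 + 0.13·92) = 2116/(549/25) = 52900/549 ≈ 96.357
S = 1000/(52900/549) − 10 = 200/529 in ≈ 0.378 in
Ia = 0.2S: 0.2·0.378 = 0.076 in (exactly 40/529)
P − Ia = 8.710 − 0.076 = 456759/52900 ≈ 8.634 in (> 0, runoff occurs)
Runoff Q = (P−Ia)²/(P−Ia+S) = (8.634)²/(8.634+0.378) = 208628784081/25220551100 ≈ 8.272 in

Q = 208628784081/25220551100 in ≈ 8.272 in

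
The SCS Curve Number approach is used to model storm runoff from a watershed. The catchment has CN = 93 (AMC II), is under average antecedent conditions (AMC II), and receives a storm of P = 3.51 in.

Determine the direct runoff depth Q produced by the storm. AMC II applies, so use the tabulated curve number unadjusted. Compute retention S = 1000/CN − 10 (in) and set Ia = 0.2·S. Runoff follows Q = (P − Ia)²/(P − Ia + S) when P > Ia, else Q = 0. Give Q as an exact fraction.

Q = 976125049/355659900 in ≈ 2.745 in

Average conditions: CN = 93 (no AMC adjustment).
Max retention: S = 1000/93 − 10 = 70/93 in (≈ 0.753 in)
Ia = 0.2S: 0.2·0.753 = 0.151 in (exactly 14/93)
Since P=3.510 > Ia=0.151: effective rainfall P−Ia = 31243/9300 in
Q: (31243/9300)² ÷ (38243/9300) = 976125049/355659900 in (≈ 2.745 in)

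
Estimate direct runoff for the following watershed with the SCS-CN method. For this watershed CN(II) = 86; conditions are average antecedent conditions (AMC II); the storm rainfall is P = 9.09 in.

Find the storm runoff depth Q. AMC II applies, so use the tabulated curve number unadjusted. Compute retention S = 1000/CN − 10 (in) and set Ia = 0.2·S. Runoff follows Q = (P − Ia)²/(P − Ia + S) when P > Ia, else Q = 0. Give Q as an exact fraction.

Average conditions: CN = 86 (no AMC adjustment).
Retention S: 1000/CN − 10 with CN=86.000 → S = 70/43 ≈ 1.628 in
Initial abstraction Ia = S/5 = (70/43)/5 = 14/43 ≈ 0.326 in
P − Ia = 9.090 − 0.326 = 37687/4300 ≈ 8.764 in (> 0, runoff occurs)
Runoff Q = (P−Ia)²/(P−Ia+S) = (8.764)²/(8.764+1.628) = 1420309969/192154100 ≈ 7.392 in

Q = 1420309969/192154100 in ≈ 7.392 in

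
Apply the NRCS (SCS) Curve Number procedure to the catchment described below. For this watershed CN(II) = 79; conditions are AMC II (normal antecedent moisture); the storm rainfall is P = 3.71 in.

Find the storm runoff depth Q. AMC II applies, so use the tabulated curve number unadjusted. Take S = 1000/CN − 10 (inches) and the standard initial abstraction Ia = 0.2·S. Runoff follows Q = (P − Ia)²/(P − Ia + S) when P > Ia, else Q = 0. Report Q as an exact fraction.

Q = 12866569/7433900 in ≈ 1.731 in

AMC II — tabulated CN = 79 applies directly.
Retention S: 1000/CN − 10 with CN=79.000 → S = 210/79 ≈ 2.658 in
Ia = 0.2·(210/79) = 42/79 in ≈ 0.532 in
P − Ia = 3.710 − 0.532 = 25109/7900 ≈ 3.178 in (> 0, runoff occurs)
Q = (25109/7900)²/((25109/7900) + 210/79) = (630461881/62410000)/(46109/7900) = 12866569/7433900 in ≈ 1.731 in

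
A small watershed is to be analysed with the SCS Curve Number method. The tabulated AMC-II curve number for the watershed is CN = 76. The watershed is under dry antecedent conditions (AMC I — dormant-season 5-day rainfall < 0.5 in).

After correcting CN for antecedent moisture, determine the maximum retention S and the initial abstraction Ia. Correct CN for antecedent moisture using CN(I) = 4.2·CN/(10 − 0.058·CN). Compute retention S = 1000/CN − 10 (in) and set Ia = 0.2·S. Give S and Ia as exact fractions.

CN(I) from CN(II)=76: (4.2·76)/(10 − 0.058·76) = 13300/233 ≈ 57.082
S = 1000/(13300/233) − 10 = 1000/133 in ≈ 7.519 in
Ia = 0.2·(1000/133) = 200/133 in ≈ 1.504 in

S = 1000/133 in ≈ 7.519 in; Ia = 200/133 in ≈ 1.504 in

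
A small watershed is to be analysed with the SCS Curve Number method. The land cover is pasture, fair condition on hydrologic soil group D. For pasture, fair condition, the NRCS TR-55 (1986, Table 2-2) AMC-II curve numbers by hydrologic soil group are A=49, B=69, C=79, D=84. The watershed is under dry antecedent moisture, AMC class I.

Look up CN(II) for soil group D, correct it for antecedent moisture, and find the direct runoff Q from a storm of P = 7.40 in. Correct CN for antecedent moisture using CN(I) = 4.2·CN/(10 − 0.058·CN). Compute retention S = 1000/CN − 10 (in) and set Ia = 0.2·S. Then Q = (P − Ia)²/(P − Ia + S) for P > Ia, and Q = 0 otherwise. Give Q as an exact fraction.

Q = 204976489/53618985 in ≈ 3.823 in

NRCS table: pasture, fair condition, soil group D → CN(II) = 84
Dry (AMC I): CN(I) = 4.2·84/(10 − 0.058·84) = (1764/5)/(641/125) = 44100/641 ≈ 68.799
Retention S: 1000/CN − 10 with CN=68.799 → S = 2000/441 ≈ 4.535 in
Ia = 0.2·(2000/441) = 400/441 in ≈ 0.907 in
Since P=7.400 > Ia=0.907: effective rainfall P−Ia = 14317/2205 in
Q = (14317/2205)²/((14317/2205) + 2000/441) = (204976489/4862025)/(24317/2205) = 204976489/53618985 in ≈ 3.823 in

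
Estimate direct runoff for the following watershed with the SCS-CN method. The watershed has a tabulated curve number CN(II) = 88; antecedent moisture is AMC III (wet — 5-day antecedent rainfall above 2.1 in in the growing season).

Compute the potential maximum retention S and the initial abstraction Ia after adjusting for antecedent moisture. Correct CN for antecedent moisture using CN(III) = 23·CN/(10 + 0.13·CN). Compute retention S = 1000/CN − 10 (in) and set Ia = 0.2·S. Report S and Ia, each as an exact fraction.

S = 150/253 in ≈ 0.593 in; Ia = 30/253 in ≈ 0.119 in

Adjust CN=88 to AMC III: 23·88/(10 + 0.13·88) → 2024 ÷ (536/25) = 6325/67 ≈ 94.403
Retention S: 1000/CN − 10 with CN=94.403 → S = 150/253 ≈ 0.593 in
Ia = 0.2·(150/253) = 30/253 in ≈ 0.119 in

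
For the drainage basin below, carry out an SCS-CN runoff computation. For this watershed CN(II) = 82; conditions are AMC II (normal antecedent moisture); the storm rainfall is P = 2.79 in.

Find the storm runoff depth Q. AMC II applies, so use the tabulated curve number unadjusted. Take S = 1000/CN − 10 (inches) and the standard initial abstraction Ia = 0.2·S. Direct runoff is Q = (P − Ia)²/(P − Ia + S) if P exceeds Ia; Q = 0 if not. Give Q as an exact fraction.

AMC II — tabulated CN = 82 applies directly.
S = 1000/82 − 10 = 90/41 in ≈ 2.195 in
Ia = 0.2·(90/41) = 18/41 in ≈ 0.439 in
Since P=2.790 > Ia=0.439: effective rainfall P−Ia = 9639/4100 in
Q = (9639/4100)²/((9639/4100) + 90/41) = (92910321/16810000)/(18639/4100) = 10323369/8491100 in ≈ 1.216 in

Q = 10323369/8491100 in ≈ 1.216 in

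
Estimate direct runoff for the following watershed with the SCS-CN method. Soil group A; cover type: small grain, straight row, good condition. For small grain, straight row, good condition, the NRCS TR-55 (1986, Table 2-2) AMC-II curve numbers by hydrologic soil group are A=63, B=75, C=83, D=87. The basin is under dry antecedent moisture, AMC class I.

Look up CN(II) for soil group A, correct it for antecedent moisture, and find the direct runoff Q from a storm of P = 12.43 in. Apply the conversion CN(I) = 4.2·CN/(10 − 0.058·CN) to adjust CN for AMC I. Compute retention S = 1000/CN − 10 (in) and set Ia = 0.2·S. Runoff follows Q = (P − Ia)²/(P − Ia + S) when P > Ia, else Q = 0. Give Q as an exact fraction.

NRCS table: small grain, straight row, good condition, soil group A → CN(II) = 63
CN(I) from CN(II)=63: (4.2·63)/(10 − 0.058·63) = 132300/3173 ≈ 41.696
Max retention: S = 1000/(132300/3173) − 10 = 18500/1323 in (≈ 13.983 in)
Ia = 0.2S: 0.2·13.983 = 2.797 in (exactly 3700/1323)
Since P=12.430 > Ia=2.797: effective rainfall P−Ia = 1274489/132300 in
Q = (1274489/132300)²/((1274489/132300) + 18500/1323) = (1624322211121/17503290000)/(3124489/132300) = 1624322211121/413369894700 in ≈ 3.929 in

Q = 1624322211121/413369894700 in ≈ 3.929 in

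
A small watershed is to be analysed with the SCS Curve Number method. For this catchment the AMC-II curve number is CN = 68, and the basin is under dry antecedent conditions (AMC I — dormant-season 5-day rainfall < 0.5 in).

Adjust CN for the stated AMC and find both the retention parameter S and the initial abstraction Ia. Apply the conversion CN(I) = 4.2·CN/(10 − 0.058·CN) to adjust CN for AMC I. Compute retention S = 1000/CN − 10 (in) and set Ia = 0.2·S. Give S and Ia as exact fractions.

Dry (AMC I): CN(I) = 4.2·68/(10 − 0.058·68) = (1428/5)/(757/125) = 35700/757 ≈ 47.160
Retention S: 1000/CN − 10 with CN=47.160 → S = 4000/357 ≈ 11.204 in
Initial abstraction Ia = S/5 = (4000/357)/5 = 800/357 ≈ 2.241 in

S = 4000/357 in ≈ 11.204 in; Ia = 800/357 in ≈ 2.241 in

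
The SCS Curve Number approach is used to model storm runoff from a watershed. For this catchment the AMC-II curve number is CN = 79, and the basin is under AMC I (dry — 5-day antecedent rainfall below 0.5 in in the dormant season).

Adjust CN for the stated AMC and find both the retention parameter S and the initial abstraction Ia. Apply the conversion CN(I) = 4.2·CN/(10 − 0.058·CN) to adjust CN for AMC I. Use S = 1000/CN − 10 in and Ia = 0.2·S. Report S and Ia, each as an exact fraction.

S = 500/79 in ≈ 6.329 in; Ia = 100/79 in ≈ 1.266 in

CN(I) from CN(II)=79: (4.2·79)/(10 − 0.058·79) = 7900/129 ≈ 61.240
Max retention: S = 1000/(7900/129) − 10 = 500/79 in (≈ 6.329 in)
Initial abstraction Ia = S/5 = (500/79)/5 = 100/79 ≈ 1.266 in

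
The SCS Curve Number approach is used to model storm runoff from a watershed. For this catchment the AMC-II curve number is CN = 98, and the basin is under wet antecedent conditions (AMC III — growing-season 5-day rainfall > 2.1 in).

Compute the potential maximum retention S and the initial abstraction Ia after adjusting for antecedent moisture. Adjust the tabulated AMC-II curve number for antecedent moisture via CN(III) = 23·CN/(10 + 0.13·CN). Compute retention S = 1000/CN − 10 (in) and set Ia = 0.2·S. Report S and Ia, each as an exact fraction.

S = 100/1127 in ≈ 0.089 in; Ia = 20/1127 in ≈ 0.018 in

Adjust CN=98 to AMC III: 23·98/(10 + 0.13·98) → 2254 ÷ (1137/50) = 112700/1137 ≈ 99.120
S = 1000/(112700/1137) − 10 = 100/1127 in ≈ 0.089 in
Ia = 0.2·(100/1127) = 20/1127 in ≈ 0.018 in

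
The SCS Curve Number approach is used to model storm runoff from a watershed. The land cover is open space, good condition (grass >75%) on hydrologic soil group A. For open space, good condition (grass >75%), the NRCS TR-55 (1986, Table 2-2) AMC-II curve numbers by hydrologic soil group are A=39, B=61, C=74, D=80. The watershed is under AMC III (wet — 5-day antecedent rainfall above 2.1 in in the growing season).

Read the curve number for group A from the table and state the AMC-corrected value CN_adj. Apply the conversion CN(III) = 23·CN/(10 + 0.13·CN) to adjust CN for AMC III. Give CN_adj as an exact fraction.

NRCS table: open space, good condition (grass >75%), soil group A → CN(II) = 39
CN(III) from CN(II)=39: (23·39)/(10 + 0.13·39) = 89700/1507 ≈ 59.522

CN_adj = 89700/1507 ≈ 59.522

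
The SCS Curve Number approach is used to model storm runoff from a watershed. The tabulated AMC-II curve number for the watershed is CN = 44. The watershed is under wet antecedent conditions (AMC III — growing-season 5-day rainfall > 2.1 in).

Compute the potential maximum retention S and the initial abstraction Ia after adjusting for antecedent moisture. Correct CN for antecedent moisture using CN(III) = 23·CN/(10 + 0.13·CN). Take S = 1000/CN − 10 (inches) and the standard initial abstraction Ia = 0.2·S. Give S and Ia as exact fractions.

S = 1400/253 in ≈ 5.534 in; Ia = 280/253 in ≈ 1.107 in

CN(III) from CN(II)=44: (23·44)/(10 + 0.13·44) = 25300/393 ≈ 64.377
Retention S: 1000/CN − 10 with CN=64.377 → S = 1400/253 ≈ 5.534 in
Initial abstraction Ia = S/5 = (1400/253)/5 = 280/253 ≈ 1.107 in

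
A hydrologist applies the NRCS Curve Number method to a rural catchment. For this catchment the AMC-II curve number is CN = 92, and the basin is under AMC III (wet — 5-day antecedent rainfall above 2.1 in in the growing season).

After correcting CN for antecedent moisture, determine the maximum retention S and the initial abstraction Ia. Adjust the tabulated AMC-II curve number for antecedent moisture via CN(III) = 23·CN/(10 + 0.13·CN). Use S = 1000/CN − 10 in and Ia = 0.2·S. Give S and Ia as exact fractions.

S = 200/529 in ≈ 0.378 in; Ia = 40/529 in ≈ 0.076 in

Wet (AMC III): CN(III) = 23·92/(10 + 0.13·92) = 2116/(549/25) = 52900/549 ≈ 96.357
S = 1000/(52900/549) − 10 = 200/529 in ≈ 0.378 in
Initial abstraction Ia = S/5 = (200/529)/5 = 40/529 ≈ 0.076 in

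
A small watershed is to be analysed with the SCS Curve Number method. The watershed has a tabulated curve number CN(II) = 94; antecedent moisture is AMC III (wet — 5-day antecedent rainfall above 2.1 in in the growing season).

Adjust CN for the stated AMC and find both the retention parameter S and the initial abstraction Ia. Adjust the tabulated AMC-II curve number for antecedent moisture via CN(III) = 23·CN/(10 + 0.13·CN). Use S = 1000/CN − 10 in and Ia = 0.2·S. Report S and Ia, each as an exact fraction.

Adjust CN=94 to AMC III: 23·94/(10 + 0.13·94) → 2162 ÷ (1111/50) = 108100/1111 ≈ 97.300
Retention S: 1000/CN − 10 with CN=97.300 → S = 300/1081 ≈ 0.278 in
Ia = 0.2S: 0.2·0.278 = 0.056 in (exactly 60/1081)

S = 300/1081 in ≈ 0.278 in; Ia = 60/1081 in ≈ 0.056 in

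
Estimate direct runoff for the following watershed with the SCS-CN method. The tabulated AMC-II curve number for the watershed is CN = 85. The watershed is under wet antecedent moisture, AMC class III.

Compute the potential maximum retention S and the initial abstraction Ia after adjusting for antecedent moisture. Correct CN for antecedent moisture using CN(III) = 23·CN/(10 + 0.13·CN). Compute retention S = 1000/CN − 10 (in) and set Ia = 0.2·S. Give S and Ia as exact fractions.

CN(III) from CN(II)=85: (23·85)/(10 + 0.13·85) = 39100/421 ≈ 92.874
S = 1000/(39100/421) − 10 = 300/391 in ≈ 0.767 in
Initial abstraction Ia = S/5 = (300/391)/5 = 60/391 ≈ 0.153 in

S = 300/391 in ≈ 0.767 in; Ia = 60/391 in ≈ 0.153 in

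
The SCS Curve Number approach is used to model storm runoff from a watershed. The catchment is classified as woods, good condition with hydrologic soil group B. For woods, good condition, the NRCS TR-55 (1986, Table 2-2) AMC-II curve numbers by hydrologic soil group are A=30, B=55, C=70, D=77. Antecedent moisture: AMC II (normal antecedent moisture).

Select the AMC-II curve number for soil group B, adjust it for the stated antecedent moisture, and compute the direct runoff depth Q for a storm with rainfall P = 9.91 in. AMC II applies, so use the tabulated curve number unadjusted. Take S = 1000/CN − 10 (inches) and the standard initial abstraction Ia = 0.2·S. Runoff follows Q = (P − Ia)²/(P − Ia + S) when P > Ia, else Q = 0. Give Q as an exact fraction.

NRCS table: woods, good condition, soil group B → CN(II) = 55
AMC II — tabulated CN = 55 applies directly.
Retention S: 1000/CN − 10 with CN=55.000 → S = 90/11 ≈ 8.182 in
Ia = 0.2·(90/11) = 18/11 in ≈ 1.636 in
Excess rainfall: 9.910 − 1.636 = 8.274 in; P > Ia so Q > 0
Runoff Q = (P−Ia)²/(P−Ia+S) = (8.274)²/(8.274+8.182) = 82828201/19911100 ≈ 4.160 in

Q = 82828201/19911100 in ≈ 4.160 in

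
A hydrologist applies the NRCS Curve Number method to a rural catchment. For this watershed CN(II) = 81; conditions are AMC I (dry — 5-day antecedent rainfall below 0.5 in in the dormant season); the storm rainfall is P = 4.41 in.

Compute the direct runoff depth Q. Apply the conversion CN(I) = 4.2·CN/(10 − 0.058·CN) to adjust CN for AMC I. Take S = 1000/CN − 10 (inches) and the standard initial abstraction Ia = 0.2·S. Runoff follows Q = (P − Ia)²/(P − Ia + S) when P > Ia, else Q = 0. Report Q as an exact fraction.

Adjust CN=81 to AMC I: 4.2·81/(10 − 0.058·81) → (1701/5) ÷ (2651/500) = 170100/2651 ≈ 64.164
Retention S: 1000/CN − 10 with CN=64.164 → S = 9500/1701 ≈ 5.585 in
Initial abstraction Ia = S/5 = (9500/1701)/5 = 1900/1701 ≈ 1.117 in
P − Ia = 4.410 − 1.117 = 560141/170100 ≈ 3.293 in (> 0, runoff occurs)
Q: (560141/170100)² ÷ (1510141/170100) = 313757939881/256874984100 in (≈ 1.221 in)

Q = 313757939881/256874984100 in ≈ 1.221 in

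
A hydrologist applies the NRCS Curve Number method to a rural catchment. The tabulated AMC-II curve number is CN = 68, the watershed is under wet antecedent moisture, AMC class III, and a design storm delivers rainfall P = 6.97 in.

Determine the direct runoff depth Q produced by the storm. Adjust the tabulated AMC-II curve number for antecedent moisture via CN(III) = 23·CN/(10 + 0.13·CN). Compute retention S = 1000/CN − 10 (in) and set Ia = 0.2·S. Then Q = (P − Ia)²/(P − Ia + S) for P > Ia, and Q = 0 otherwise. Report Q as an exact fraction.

CN(III) from CN(II)=68: (23·68)/(10 + 0.13·68) = 39100/471 ≈ 83.015
Max retention: S = 1000/(39100/471) − 10 = 800/391 in (≈ 2.046 in)
Ia = 0.2S: 0.2·2.046 = 0.409 in (exactly 160/391)
Excess rainfall: 6.970 − 0.409 = 6.561 in; P > Ia so Q > 0
Runoff Q = (P−Ia)²/(P−Ia+S) = (6.561)²/(6.561+2.046) = 65806101729/13158205700 ≈ 5.001 in

Q = 65806101729/13158205700 in ≈ 5.001 in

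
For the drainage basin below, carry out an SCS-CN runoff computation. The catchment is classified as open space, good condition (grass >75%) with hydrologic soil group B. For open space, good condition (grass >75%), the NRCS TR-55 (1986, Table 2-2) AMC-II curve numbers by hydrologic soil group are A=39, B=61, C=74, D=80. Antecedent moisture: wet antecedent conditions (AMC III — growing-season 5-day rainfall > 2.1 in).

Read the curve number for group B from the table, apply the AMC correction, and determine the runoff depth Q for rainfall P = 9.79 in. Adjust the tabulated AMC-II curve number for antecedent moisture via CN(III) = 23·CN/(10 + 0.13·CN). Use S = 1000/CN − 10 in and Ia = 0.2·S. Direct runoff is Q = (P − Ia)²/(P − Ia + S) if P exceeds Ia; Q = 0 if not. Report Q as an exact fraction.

NRCS table: open space, good condition (grass >75%), soil group B → CN(II) = 61
Adjust CN=61 to AMC III: 23·61/(10 + 0.13·61) → 1403 ÷ (1793/100) = 140300/1793 ≈ 78.249
S = 1000/(140300/1793) − 10 = 3900/1403 in ≈ 2.780 in
Initial abstraction Ia = S/5 = (3900/1403)/5 = 780/1403 ≈ 0.556 in
Since P=9.790 > Ia=0.556: effective rainfall P−Ia = 1295537/140300 in
Runoff Q = (P−Ia)²/(P−Ia+S) = (9.234)²/(9.234+2.780) = 1678416118369/236480841100 ≈ 7.097 in

Q = 1678416118369/236480841100 in ≈ 7.097 in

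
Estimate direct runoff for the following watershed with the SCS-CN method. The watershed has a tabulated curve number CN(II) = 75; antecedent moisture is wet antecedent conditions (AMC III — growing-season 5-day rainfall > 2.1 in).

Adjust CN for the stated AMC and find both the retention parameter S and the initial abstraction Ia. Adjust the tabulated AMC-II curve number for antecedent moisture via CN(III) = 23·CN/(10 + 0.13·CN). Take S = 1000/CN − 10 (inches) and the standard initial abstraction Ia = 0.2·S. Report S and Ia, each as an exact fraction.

Adjust CN=75 to AMC III: 23·75/(10 + 0.13·75) → 1725 ÷ (79/4) = 6900/79 ≈ 87.342
Retention S: 1000/CN − 10 with CN=87.342 → S = 100/69 ≈ 1.449 in
Ia = 0.2S: 0.2·1.449 = 0.290 in (exactly 20/69)

S = 100/69 in ≈ 1.449 in; Ia = 20/69 in ≈ 0.290 in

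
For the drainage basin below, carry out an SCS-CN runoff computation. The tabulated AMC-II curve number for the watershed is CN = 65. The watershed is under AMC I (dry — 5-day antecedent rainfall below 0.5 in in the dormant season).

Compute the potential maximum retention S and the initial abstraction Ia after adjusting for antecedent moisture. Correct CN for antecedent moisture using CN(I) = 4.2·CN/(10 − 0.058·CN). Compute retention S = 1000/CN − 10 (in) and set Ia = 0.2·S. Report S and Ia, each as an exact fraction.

S = 500/39 in ≈ 12.821 in; Ia = 100/39 in ≈ 2.564 in

Adjust CN=65 to AMC I: 4.2·65/(10 − 0.058·65) → 273 ÷ (623/100) = 3900/89 ≈ 43.820
Retention S: 1000/CN − 10 with CN=43.820 → S = 500/39 ≈ 12.821 in
Ia = 0.2·(500/39) = 100/39 in ≈ 2.564 in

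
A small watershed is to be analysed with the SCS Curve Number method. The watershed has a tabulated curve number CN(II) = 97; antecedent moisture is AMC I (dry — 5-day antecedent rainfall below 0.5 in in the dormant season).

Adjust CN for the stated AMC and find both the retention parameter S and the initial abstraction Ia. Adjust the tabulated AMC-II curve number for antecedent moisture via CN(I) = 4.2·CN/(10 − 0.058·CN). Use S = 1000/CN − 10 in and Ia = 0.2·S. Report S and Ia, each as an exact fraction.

S = 500/679 in ≈ 0.736 in; Ia = 100/679 in ≈ 0.147 in

Dry (AMC I): CN(I) = 4.2·97/(10 − 0.058·97) = (2037/5)/(2187/500) = 67900/729 ≈ 93.141
Max retention: S = 1000/(67900/729) − 10 = 500/679 in (≈ 0.736 in)
Ia = 0.2S: 0.2·0.736 = 0.147 in (exactly 100/679)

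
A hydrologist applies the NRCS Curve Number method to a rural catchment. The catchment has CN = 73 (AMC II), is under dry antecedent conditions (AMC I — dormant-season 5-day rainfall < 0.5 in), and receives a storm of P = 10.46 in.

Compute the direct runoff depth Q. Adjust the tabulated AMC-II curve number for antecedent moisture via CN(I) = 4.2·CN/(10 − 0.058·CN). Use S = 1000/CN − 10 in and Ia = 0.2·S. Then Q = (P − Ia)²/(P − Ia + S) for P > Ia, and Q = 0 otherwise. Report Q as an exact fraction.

Q = 49396396009/11427314150 in ≈ 4.323 in

Dry (AMC I): CN(I) = 4.2·73/(10 − 0.058·73) = (1533/5)/(2883/500) = 51100/961 ≈ 53.174
Retention S: 1000/CN − 10 with CN=53.174 → S = 4500/511 ≈ 8.806 in
Ia = 0.2S: 0.2·8.806 = 1.761 in (exactly 900/511)
P − Ia = 10.460 − 1.761 = 222253/25550 ≈ 8.699 in (> 0, runoff occurs)
Q: (222253/25550)² ÷ (447253/25550) = 49396396009/11427314150 in (≈ 4.323 in)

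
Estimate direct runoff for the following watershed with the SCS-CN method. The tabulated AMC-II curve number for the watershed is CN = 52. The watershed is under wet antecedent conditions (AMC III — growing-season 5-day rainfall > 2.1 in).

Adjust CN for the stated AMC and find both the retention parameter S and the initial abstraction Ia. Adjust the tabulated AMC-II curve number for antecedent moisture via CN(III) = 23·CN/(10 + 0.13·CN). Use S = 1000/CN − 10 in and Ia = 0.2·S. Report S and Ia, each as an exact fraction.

CN(III) from CN(II)=52: (23·52)/(10 + 0.13·52) = 29900/419 ≈ 71.360
Retention S: 1000/CN − 10 with CN=71.360 → S = 1200/299 ≈ 4.013 in
Initial abstraction Ia = S/5 = (1200/299)/5 = 240/299 ≈ 0.803 in

S = 1200/299 in ≈ 4.013 in; Ia = 240/299 in ≈ 0.803 in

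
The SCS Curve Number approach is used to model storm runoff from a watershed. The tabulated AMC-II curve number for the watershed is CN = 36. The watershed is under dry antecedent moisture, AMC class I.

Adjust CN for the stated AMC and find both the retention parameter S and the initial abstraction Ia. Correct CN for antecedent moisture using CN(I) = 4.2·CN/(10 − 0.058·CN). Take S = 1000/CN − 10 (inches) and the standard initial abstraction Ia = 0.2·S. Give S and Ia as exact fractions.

Dry (AMC I): CN(I) = 4.2·36/(10 − 0.058·36) = (756/5)/(989/125) = 18900/989 ≈ 19.110
Retention S: 1000/CN − 10 with CN=19.110 → S = 8000/189 ≈ 42.328 in
Initial abstraction Ia = S/5 = (8000/189)/5 = 1600/189 ≈ 8.466 in

S = 8000/189 in ≈ 42.328 in; Ia = 1600/189 in ≈ 8.466 in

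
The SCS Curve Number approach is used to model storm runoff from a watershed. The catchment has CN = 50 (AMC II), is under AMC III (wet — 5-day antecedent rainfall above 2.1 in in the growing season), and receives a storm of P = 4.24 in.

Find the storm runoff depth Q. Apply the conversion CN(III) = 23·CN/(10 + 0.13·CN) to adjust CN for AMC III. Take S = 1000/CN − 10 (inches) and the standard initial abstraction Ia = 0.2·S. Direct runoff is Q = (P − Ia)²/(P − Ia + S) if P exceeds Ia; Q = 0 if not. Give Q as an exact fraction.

CN(III) from CN(II)=50: (23·50)/(10 + 0.13·50) = 2300/33 ≈ 69.697
Max retention: S = 1000/(2300/33) − 10 = 100/23 in (≈ 4.348 in)
Ia = 0.2S: 0.2·4.348 = 0.870 in (exactly 20/23)
Excess rainfall: 4.240 − 0.870 = 3.370 in; P > Ia so Q > 0
Runoff Q = (P−Ia)²/(P−Ia+S) = (3.370)²/(3.370+4.348) = 1877922/1275925 ≈ 1.472 in

Q = 1877922/1275925 in ≈ 1.472 in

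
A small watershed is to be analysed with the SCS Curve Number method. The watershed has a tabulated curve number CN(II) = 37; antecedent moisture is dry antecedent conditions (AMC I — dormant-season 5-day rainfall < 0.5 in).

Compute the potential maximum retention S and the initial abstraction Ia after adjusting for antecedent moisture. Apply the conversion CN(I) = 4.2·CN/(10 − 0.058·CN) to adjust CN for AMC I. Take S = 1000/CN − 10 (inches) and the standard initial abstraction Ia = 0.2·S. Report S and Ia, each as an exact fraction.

Adjust CN=37 to AMC I: 4.2·37/(10 − 0.058·37) → (777/5) ÷ (3927/500) = 3700/187 ≈ 19.786
Retention S: 1000/CN − 10 with CN=19.786 → S = 1500/37 ≈ 40.541 in
Ia = 0.2S: 0.2·40.541 = 8.108 in (exactly 300/37)

S = 1500/37 in ≈ 40.541 in; Ia = 300/37 in ≈ 8.108 in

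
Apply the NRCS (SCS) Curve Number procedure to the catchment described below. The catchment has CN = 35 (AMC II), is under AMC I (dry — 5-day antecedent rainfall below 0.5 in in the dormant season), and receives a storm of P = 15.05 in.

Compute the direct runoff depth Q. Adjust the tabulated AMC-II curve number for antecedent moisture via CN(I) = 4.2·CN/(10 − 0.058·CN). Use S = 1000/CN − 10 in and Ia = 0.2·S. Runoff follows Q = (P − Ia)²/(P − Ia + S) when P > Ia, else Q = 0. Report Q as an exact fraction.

Q = 332953009/435846180 in ≈ 0.764 in

Dry (AMC I): CN(I) = 4.2·35/(10 − 0.058·35) = 147/(797/100) = 14700/797 ≈ 18.444
Retention S: 1000/CN − 10 with CN=18.444 → S = 6500/147 ≈ 44.218 in
Ia = 0.2·(6500/147) = 1300/147 in ≈ 8.844 in
Excess rainfall: 15.050 − 8.844 = 6.206 in; P > Ia so Q > 0
Q: (18247/2940)² ÷ (148247/2940) = 332953009/435846180 in (≈ 0.764 in)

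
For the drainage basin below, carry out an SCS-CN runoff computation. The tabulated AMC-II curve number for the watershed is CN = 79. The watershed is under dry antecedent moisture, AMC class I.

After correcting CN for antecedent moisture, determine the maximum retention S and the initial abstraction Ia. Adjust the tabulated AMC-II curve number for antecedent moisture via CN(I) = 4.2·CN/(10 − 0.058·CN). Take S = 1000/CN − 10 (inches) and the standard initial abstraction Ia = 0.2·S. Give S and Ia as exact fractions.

S = 500/79 in ≈ 6.329 in; Ia = 100/79 in ≈ 1.266 in

Adjust CN=79 to AMC I: 4.2·79/(10 − 0.058·79) → (1659/5) ÷ (2709/500) = 7900/129 ≈ 61.240
Retention S: 1000/CN − 10 with CN=61.240 → S = 500/79 ≈ 6.329 in
Initial abstraction Ia = S/5 = (500/79)/5 = 100/79 ≈ 1.266 in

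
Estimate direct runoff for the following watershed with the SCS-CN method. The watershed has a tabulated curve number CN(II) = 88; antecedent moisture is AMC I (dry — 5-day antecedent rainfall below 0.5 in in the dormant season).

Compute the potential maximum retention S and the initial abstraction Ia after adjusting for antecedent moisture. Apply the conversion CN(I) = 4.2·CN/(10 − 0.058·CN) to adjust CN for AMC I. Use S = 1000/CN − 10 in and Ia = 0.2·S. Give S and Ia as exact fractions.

Adjust CN=88 to AMC I: 4.2·88/(10 − 0.058·88) → (1848/5) ÷ (612/125) = 3850/51 ≈ 75.490
Retention S: 1000/CN − 10 with CN=75.490 → S = 250/77 ≈ 3.247 in
Ia = 0.2S: 0.2·3.247 = 0.649 in (exactly 50/77)

S = 250/77 in ≈ 3.247 in; Ia = 50/77 in ≈ 0.649 in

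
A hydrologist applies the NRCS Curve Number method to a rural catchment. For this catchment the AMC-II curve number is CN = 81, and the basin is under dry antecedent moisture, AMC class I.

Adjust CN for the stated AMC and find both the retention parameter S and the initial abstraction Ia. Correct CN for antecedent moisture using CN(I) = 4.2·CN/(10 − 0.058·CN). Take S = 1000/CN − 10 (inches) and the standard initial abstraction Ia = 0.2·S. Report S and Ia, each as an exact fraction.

Dry (AMC I): CN(I) = 4.2·81/(10 − 0.058·81) = (1701/5)/(2651/500) = 170100/2651 ≈ 64.164
Retention S: 1000/CN − 10 with CN=64.164 → S = 9500/1701 ≈ 5.585 in
Ia = 0.2S: 0.2·5.585 = 1.117 in (exactly 1900/1701)

S = 9500/1701 in ≈ 5.585 in; Ia = 1900/1701 in ≈ 1.117 in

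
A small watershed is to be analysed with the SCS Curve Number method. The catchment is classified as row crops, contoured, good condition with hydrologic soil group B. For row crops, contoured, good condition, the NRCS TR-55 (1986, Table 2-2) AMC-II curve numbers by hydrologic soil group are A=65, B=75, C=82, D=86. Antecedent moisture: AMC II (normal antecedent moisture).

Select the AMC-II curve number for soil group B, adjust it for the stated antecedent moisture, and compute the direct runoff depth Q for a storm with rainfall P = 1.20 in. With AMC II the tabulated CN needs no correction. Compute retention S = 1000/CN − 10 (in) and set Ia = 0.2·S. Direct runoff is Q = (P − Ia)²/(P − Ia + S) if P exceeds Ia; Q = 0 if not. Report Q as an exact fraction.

Q = 32/435 in ≈ 0.074 in

NRCS table: row crops, contoured, good condition, soil group B → CN(II) = 75
Average conditions: CN = 75 (no AMC adjustment).
S = 1000/75 − 10 = 10/3 in ≈ 3.333 in
Ia = 0.2·(10/3) = 2/3 in ≈ 0.667 in
Since P=1.200 > Ia=0.667: effective rainfall P−Ia = 8/15 in
Runoff Q = (P−Ia)²/(P−Ia+S) = (0.533)²/(0.533+3.333) = 32/435 ≈ 0.074 in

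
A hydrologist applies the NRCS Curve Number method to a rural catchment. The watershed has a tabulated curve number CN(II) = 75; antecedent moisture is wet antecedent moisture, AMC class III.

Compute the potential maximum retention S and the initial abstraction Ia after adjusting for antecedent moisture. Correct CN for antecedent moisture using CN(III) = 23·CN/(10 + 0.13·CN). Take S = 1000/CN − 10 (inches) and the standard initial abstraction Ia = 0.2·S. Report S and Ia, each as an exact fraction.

S = 100/69 in ≈ 1.449 in; Ia = 20/69 in ≈ 0.290 in

Wet (AMC III): CN(III) = 23·75/(10 + 0.13·75) = 1725/(79/4) = 6900/79 ≈ 87.342
Max retention: S = 1000/(6900/79) − 10 = 100/69 in (≈ 1.449 in)
Ia = 0.2·(100/69) = 20/69 in ≈ 0.290 in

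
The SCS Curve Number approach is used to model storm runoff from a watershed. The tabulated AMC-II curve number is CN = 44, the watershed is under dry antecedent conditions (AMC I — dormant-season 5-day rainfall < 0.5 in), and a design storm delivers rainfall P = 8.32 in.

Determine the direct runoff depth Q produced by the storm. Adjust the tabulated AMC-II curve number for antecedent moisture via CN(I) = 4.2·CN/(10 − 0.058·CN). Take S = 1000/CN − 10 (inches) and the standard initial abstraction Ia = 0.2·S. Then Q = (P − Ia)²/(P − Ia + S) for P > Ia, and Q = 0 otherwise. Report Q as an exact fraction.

Q = 217156/1385175 in ≈ 0.157 in

Dry (AMC I): CN(I) = 4.2·44/(10 − 0.058·44) = (924/5)/(931/125) = 3300/133 ≈ 24.812
Retention S: 1000/CN − 10 with CN=24.812 → S = 1000/33 ≈ 30.303 in
Ia = 0.2S: 0.2·30.303 = 6.061 in (exactly 200/33)
P − Ia = 8.320 − 6.061 = 1864/825 ≈ 2.259 in (> 0, runoff occurs)
Q: (1864/825)² ÷ (26864/825) = 217156/1385175 in (≈ 0.157 in)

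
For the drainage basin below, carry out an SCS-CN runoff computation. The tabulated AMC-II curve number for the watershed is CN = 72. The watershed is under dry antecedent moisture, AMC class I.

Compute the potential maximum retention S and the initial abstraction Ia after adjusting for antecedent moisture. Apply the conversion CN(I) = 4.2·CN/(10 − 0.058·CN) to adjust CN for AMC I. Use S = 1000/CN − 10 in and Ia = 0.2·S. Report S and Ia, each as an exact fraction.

S = 250/27 in ≈ 9.259 in; Ia = 50/27 in ≈ 1.852 in

Dry (AMC I): CN(I) = 4.2·72/(10 − 0.058·72) = (1512/5)/(728/125) = 675/13 ≈ 51.923
S = 1000/(675/13) − 10 = 250/27 in ≈ 9.259 in
Ia = 0.2·(250/27) = 50/27 in ≈ 1.852 in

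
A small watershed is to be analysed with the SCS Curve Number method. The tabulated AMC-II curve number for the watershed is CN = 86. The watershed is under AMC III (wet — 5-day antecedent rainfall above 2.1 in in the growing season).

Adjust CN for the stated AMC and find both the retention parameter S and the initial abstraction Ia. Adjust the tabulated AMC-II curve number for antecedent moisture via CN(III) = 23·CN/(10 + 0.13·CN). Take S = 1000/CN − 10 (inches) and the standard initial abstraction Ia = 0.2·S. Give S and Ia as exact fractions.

Adjust CN=86 to AMC III: 23·86/(10 + 0.13·86) → 1978 ÷ (1059/50) = 98900/1059 ≈ 93.390
S = 1000/(98900/1059) − 10 = 700/989 in ≈ 0.708 in
Initial abstraction Ia = S/5 = (700/989)/5 = 140/989 ≈ 0.142 in

S = 700/989 in ≈ 0.708 in; Ia = 140/989 in ≈ 0.142 in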